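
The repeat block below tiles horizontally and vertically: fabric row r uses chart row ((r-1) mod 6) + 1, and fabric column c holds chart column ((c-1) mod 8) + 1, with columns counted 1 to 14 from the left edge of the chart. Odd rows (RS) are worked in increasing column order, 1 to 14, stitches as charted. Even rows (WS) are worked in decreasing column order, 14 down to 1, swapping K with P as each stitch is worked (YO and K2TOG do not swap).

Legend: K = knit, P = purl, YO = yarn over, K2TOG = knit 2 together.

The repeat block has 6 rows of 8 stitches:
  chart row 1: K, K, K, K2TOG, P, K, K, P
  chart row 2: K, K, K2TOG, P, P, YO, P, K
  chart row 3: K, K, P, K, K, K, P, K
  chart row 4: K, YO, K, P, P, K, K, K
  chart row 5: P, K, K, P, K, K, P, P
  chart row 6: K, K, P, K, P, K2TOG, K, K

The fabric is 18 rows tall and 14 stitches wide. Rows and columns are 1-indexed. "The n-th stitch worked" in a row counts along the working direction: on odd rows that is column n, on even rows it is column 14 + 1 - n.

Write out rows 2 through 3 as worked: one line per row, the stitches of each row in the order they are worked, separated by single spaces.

== ROWS AS WORKED ==
YO K K K2TOG P P P K YO K K K2TOG P P
K K P K K K P K K K P K K K

Derivation:
Row 2: chart row 2, WS - tiled (columns 1-14): K K K2TOG P P YO P K K K K2TOG P P YO; work from column 14 back to 1 with K<->P swapped.
Row 3: chart row 3, RS - tile across columns 1-14 and work as-is.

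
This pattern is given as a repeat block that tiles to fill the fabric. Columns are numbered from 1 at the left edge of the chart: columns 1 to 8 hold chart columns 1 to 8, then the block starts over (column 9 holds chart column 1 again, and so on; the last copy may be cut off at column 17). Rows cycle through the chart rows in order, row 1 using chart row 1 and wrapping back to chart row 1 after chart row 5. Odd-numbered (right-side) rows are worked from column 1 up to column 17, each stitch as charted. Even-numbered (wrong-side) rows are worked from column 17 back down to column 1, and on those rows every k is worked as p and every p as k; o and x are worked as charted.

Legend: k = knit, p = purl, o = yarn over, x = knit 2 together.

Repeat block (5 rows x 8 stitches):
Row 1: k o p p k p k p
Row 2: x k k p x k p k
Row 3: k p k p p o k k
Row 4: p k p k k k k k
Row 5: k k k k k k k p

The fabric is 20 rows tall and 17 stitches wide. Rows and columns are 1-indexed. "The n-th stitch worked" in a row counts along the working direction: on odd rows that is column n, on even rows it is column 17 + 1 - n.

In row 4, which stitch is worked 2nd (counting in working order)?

Stitch:
p

Derivation:
Row 4 uses chart row ((4-1) mod 5)+1 = 4. Row 4 is even, so WS.
Chart row 4 tiled across columns 1-17: p k p k k k k k p k p k k k k k p
Wrong side: read the tiled row from column 17 down to 1 and exchange k with p (leave o, x).
Row 4 as worked: k p p p p p k p k p p p p p k p k
Counting 2 along the worked row gives p.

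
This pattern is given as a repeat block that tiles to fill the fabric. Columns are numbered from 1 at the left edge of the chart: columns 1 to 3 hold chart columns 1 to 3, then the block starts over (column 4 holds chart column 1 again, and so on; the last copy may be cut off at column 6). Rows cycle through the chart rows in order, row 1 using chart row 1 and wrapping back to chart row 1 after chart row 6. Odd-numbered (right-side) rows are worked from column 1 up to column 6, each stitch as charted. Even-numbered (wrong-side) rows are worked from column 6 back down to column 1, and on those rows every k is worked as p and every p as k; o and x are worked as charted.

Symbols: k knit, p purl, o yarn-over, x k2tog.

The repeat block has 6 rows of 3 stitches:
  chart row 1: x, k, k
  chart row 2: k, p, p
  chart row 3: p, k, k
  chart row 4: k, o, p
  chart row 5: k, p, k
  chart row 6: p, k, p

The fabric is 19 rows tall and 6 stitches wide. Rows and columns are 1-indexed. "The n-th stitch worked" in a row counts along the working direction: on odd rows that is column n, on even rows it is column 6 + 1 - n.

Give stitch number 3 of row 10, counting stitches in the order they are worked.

Row 10: (10-1) mod 6 = 3, so use chart row 4. Even row -> WS.
Chart row 4 tiled across columns 1-6: k o p k o p
Wrong side: read the tiled row from column 6 down to 1 and exchange k with p (leave o, x).
Row 10 as worked: k o p k o p
Stitch 3 in working order -> p

Result:
p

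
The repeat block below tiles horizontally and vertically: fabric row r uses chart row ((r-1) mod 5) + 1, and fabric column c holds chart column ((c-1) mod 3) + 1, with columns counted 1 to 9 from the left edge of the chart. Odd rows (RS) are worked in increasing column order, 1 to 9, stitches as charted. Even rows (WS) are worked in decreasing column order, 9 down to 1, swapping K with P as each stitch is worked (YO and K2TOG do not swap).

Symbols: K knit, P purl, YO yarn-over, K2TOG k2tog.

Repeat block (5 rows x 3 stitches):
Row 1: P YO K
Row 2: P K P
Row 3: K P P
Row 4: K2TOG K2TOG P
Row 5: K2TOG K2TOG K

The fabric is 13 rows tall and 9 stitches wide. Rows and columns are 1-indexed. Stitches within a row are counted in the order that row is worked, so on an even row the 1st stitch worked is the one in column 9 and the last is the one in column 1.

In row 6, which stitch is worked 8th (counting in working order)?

For row 6: chart row = ((6-1) mod 5) + 1 = 1; this is a WS (even) row.
Chart row 1 tiled across columns 1-9: P YO K P YO K P YO K
Wrong side: read the tiled row from column 9 down to 1 and exchange K with P (leave YO, K2TOG).
Row 6 as worked: P YO K P YO K P YO K
Counting 8 along the worked row gives YO.

Result:
YO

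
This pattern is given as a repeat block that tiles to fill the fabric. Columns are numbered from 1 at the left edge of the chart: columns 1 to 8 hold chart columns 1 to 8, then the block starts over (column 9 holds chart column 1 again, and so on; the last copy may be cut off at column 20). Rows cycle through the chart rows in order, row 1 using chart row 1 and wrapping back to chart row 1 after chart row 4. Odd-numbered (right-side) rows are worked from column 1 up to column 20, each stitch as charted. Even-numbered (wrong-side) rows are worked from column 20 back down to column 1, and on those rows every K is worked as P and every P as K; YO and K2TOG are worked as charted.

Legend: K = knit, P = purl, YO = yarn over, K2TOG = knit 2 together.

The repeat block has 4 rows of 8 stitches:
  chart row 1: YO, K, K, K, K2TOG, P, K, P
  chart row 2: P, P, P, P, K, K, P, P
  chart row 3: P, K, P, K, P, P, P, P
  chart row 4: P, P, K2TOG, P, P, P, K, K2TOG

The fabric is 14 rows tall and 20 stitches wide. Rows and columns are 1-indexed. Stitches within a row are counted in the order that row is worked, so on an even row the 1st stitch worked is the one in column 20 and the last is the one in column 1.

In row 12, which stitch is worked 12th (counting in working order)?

For row 12: chart row = ((12-1) mod 4) + 1 = 4; this is a WS (even) row.
Chart row 4 tiled across columns 1-20: P P K2TOG P P P K K2TOG P P K2TOG P P P K K2TOG P P K2TOG P
WS row: flip the tiled sequence (start at column 20) and apply K<->P; YO and K2TOG stay.
Row 12 as worked: K K2TOG K K K2TOG P K K K K2TOG K K K2TOG P K K K K2TOG K K
Counting 12 along the worked row gives K.

Stitch:
K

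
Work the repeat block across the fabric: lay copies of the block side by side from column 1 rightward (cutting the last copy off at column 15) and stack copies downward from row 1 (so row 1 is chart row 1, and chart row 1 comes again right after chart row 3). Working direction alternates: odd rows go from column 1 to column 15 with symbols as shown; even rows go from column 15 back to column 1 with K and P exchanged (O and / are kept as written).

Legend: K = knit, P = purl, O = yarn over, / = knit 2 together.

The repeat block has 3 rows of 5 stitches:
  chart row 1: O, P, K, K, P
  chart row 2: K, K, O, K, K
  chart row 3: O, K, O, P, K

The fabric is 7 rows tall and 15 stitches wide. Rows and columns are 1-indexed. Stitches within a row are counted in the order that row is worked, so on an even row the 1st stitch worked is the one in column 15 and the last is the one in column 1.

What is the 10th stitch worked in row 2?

For row 2: chart row = ((2-1) mod 3) + 1 = 2; this is a WS (even) row.
Chart row 2 tiled across columns 1-15: K K O K K K K O K K K K O K K
WS row: flip the tiled sequence (start at column 15) and apply K<->P; O and / stay.
Row 2 as worked: P P O P P P P O P P P P O P P
The 10th stitch worked is P.

Stitch:
P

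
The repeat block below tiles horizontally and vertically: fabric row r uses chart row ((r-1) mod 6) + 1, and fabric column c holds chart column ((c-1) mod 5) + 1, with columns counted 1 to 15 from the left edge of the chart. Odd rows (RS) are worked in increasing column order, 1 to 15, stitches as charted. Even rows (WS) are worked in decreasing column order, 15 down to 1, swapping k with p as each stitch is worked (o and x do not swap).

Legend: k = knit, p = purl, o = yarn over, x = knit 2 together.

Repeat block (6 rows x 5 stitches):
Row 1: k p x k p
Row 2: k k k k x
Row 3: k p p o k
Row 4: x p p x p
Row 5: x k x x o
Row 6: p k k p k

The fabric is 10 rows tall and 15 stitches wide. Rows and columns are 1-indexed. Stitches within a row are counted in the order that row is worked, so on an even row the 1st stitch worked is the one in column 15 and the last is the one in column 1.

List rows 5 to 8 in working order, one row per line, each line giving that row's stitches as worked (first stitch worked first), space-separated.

Row 5: chart row 5, RS - tile across columns 1-15 and work as-is.
Row 6: chart row 6, WS - tiled (columns 1-15): p k k p k p k k p k p k k p k; work from column 15 back to 1 with k<->p swapped.
Row 7: chart row 1, RS - tile across columns 1-15 and work as-is.
Row 8: chart row 2, WS - tiled (columns 1-15): k k k k x k k k k x k k k k x; work from column 15 back to 1 with k<->p swapped.

== ROWS AS WORKED ==
x k x x o x k x x o x k x x o
p k p p k p k p p k p k p p k
k p x k p k p x k p k p x k p
x p p p p x p p p p x p p p p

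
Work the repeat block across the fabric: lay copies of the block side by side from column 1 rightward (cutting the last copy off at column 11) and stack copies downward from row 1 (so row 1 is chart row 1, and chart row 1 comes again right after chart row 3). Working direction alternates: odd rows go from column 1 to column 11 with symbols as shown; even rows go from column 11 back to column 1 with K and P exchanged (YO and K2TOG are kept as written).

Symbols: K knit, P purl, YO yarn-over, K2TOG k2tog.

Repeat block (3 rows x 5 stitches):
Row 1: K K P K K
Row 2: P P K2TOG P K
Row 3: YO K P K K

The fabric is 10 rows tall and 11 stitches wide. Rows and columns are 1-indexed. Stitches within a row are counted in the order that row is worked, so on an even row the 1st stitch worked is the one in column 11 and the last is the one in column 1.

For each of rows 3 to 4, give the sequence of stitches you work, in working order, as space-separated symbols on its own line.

Row 3: chart row 3, RS - tile across columns 1-11 and work as-is.
Row 4: chart row 1, WS - tiled (columns 1-11): K K P K K K K P K K K; work from column 11 back to 1 with K<->P swapped.

Rows as worked:
YO K P K K YO K P K K YO
P P P K P P P P K P P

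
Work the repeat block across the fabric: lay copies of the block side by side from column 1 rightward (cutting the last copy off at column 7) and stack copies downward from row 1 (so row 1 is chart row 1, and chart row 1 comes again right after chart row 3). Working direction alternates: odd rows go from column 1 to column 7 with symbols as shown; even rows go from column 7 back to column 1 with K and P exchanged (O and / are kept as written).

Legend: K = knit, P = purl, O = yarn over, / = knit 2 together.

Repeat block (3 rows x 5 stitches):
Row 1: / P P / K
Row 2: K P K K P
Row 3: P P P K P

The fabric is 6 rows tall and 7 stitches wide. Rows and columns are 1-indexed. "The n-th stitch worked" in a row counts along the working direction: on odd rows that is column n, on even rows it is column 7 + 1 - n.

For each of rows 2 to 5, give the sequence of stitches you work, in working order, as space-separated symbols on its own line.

Rows as worked:
K P K P P K P
P P P K P P P
K / P / K K /
K P K K P K P

Derivation:
Row 2: chart row 2, WS - tiled (columns 1-7): K P K K P K P; work from column 7 back to 1 with K<->P swapped.
Row 3: chart row 3, RS - tile across columns 1-7 and work as-is.
Row 4: chart row 1, WS - tiled (columns 1-7): / P P / K / P; work from column 7 back to 1 with K<->P swapped.
Row 5: chart row 2, RS - tile across columns 1-7 and work as-is.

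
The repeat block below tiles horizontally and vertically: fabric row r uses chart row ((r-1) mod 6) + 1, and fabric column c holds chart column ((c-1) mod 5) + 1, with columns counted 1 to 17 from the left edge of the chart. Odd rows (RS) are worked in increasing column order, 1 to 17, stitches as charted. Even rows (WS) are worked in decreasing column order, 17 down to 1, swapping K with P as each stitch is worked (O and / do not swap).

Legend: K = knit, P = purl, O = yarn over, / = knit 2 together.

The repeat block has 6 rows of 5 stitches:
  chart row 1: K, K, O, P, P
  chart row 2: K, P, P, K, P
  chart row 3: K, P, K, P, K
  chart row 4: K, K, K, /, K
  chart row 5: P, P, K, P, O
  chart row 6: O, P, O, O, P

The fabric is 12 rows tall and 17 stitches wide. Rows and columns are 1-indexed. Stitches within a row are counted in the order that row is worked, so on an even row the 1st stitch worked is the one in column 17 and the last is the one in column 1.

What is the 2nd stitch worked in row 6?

Result:
O

Derivation:
Row 6 uses chart row ((6-1) mod 6)+1 = 6. Row 6 is even, so WS.
Chart row 6 tiled across columns 1-17: O P O O P O P O O P O P O O P O P
WS: work from column 17 back to column 1 (reverse the tiled row), swapping K<->P (O and / unchanged).
Row 6 as worked: K O K O O K O K O O K O K O O K O
Stitch 2 in working order -> O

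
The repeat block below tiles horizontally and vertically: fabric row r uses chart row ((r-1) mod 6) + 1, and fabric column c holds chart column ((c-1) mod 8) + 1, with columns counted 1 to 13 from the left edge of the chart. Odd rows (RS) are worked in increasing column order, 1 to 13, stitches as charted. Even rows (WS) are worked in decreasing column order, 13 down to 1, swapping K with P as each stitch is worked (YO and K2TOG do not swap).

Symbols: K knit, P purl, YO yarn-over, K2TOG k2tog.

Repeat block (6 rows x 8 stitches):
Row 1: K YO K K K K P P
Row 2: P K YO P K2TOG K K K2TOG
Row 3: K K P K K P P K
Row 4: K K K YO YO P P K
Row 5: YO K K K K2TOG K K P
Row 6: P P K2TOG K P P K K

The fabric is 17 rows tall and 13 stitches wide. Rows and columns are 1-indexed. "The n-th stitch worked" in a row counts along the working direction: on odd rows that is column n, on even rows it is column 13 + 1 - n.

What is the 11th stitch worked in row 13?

Row 13: (13-1) mod 6 = 0, so use chart row 1. Odd row -> RS.
Chart row 1 tiled across columns 1-13: K YO K K K K P P K YO K K K
RS row: no reversal, no swap; stitch n worked = column n.
The 11th stitch worked is K.

Result:
K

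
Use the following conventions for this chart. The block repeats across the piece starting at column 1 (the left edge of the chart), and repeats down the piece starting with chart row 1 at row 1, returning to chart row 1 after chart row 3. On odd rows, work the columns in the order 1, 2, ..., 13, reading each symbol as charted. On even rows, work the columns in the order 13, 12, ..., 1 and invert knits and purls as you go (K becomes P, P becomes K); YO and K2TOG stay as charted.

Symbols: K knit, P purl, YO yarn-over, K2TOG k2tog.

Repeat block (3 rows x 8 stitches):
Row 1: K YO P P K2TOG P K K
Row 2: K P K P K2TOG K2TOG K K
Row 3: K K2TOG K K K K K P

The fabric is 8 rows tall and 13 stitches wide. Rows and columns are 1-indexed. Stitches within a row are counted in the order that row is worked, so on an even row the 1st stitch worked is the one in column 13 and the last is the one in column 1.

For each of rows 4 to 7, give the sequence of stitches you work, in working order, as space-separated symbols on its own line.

Row 4: chart row 1, WS - tiled (columns 1-13): K YO P P K2TOG P K K K YO P P K2TOG; work from column 13 back to 1 with K<->P swapped.
Row 5: chart row 2, RS - tile across columns 1-13 and work as-is.
Row 6: chart row 3, WS - tiled (columns 1-13): K K2TOG K K K K K P K K2TOG K K K; work from column 13 back to 1 with K<->P swapped.
Row 7: chart row 1, RS - tile across columns 1-13 and work as-is.

Result:
K2TOG K K YO P P P K K2TOG K K YO P
K P K P K2TOG K2TOG K K K P K P K2TOG
P P P K2TOG P K P P P P P K2TOG P
K YO P P K2TOG P K K K YO P P K2TOG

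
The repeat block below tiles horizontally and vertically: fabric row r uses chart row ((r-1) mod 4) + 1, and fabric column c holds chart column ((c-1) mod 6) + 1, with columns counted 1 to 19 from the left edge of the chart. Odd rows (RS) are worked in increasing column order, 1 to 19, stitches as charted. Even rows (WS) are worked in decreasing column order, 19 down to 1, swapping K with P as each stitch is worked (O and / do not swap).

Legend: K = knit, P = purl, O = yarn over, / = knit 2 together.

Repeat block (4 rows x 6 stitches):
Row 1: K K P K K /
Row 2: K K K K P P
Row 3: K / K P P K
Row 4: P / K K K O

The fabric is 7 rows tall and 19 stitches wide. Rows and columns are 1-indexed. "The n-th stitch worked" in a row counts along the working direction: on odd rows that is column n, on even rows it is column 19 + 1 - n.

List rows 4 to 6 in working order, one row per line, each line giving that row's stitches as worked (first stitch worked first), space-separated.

Row 4: chart row 4, WS - tiled (columns 1-19): P / K K K O P / K K K O P / K K K O P; work from column 19 back to 1 with K<->P swapped.
Row 5: chart row 1, RS - tile across columns 1-19 and work as-is.
Row 6: chart row 2, WS - tiled (columns 1-19): K K K K P P K K K K P P K K K K P P K; work from column 19 back to 1 with K<->P swapped.

Rows as worked:
K O P P P / K O P P P / K O P P P / K
K K P K K / K K P K K / K K P K K / K
P K K P P P P K K P P P P K K P P P P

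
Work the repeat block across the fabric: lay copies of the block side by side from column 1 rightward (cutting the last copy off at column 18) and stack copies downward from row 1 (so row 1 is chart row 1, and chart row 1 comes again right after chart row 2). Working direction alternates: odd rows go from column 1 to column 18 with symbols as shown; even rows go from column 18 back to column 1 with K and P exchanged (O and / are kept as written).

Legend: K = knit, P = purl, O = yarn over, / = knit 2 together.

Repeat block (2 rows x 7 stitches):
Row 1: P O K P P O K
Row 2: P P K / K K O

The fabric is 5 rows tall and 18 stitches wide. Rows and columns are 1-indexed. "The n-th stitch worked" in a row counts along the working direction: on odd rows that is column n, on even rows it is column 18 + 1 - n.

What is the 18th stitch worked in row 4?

Row 4 uses chart row ((4-1) mod 2)+1 = 2. Row 4 is even, so WS.
Chart row 2 tiled across columns 1-18: P P K / K K O P P K / K K O P P K /
Wrong side: read the tiled row from column 18 down to 1 and exchange K with P (leave O, /).
Row 4 as worked: / P K K O P P / P K K O P P / P K K
The 18th stitch worked is K.

Result:
K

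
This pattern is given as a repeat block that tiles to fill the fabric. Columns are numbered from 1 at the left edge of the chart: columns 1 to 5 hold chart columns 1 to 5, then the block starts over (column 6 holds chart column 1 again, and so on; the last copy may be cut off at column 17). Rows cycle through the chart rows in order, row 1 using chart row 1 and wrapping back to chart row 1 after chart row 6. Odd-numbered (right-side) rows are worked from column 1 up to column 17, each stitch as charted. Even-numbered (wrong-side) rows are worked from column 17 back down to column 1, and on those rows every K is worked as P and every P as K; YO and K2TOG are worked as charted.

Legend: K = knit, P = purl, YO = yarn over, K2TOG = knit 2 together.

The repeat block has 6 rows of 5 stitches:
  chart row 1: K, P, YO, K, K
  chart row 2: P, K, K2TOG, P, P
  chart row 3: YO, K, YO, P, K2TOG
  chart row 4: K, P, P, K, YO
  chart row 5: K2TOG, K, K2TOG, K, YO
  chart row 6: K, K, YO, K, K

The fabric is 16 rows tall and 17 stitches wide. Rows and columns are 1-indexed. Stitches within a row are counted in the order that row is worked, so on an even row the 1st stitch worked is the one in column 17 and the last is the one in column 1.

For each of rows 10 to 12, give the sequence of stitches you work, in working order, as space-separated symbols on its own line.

Result:
K P YO P K K P YO P K K P YO P K K P
K2TOG K K2TOG K YO K2TOG K K2TOG K YO K2TOG K K2TOG K YO K2TOG K
P P P P YO P P P P YO P P P P YO P P

Derivation:
Row 10: chart row 4, WS - tiled (columns 1-17): K P P K YO K P P K YO K P P K YO K P; work from column 17 back to 1 with K<->P swapped.
Row 11: chart row 5, RS - tile across columns 1-17 and work as-is.
Row 12: chart row 6, WS - tiled (columns 1-17): K K YO K K K K YO K K K K YO K K K K; work from column 17 back to 1 with K<->P swapped.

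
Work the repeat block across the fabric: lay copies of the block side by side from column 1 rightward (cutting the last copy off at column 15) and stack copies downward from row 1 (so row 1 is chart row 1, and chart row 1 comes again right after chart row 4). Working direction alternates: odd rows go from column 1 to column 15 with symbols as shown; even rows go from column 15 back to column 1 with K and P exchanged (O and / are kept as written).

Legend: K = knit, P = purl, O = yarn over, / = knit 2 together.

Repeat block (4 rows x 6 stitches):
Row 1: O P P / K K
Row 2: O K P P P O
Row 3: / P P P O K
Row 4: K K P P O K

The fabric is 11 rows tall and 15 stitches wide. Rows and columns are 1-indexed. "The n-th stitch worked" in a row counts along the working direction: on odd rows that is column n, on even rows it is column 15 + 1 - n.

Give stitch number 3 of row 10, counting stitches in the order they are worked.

Row 10: (10-1) mod 4 = 1, so use chart row 2. Even row -> WS.
Chart row 2 tiled across columns 1-15: O K P P P O O K P P P O O K P
WS: work from column 15 back to column 1 (reverse the tiled row), swapping K<->P (O and / unchanged).
Row 10 as worked: K P O O K K K P O O K K K P O
Stitch 3 in working order -> O

Result:
O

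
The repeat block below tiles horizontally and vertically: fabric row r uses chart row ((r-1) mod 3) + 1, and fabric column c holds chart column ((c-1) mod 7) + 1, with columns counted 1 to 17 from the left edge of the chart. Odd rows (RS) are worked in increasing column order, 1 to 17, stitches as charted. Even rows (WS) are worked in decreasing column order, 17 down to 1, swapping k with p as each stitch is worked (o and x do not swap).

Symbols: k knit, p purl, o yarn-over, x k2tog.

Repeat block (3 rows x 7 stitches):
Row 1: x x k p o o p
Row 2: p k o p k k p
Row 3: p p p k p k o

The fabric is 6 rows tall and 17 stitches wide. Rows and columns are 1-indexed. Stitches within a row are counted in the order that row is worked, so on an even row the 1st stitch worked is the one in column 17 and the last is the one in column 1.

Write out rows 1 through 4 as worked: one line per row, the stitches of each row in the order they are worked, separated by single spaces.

Row 1: chart row 1, RS - tile across columns 1-17 and work as-is.
Row 2: chart row 2, WS - tiled (columns 1-17): p k o p k k p p k o p k k p p k o; work from column 17 back to 1 with k<->p swapped.
Row 3: chart row 3, RS - tile across columns 1-17 and work as-is.
Row 4: chart row 1, WS - tiled (columns 1-17): x x k p o o p x x k p o o p x x k; work from column 17 back to 1 with k<->p swapped.

Rows as worked:
x x k p o o p x x k p o o p x x k
o p k k p p k o p k k p p k o p k
p p p k p k o p p p k p k o p p p
p x x k o o k p x x k o o k p x x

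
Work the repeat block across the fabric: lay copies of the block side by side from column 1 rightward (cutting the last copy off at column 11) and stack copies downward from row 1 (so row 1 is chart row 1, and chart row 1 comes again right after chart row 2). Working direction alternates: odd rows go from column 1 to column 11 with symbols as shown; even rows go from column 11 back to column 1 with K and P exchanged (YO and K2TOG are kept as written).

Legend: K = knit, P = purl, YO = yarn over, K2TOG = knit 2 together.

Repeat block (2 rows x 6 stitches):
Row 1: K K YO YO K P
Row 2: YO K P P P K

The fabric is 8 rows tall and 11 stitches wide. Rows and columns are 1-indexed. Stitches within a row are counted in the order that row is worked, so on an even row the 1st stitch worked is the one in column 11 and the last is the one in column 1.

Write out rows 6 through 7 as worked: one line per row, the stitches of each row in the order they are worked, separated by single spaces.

Row 6: chart row 2, WS - tiled (columns 1-11): YO K P P P K YO K P P P; work from column 11 back to 1 with K<->P swapped.
Row 7: chart row 1, RS - tile across columns 1-11 and work as-is.

Result:
K K K P YO P K K K P YO
K K YO YO K P K K YO YO K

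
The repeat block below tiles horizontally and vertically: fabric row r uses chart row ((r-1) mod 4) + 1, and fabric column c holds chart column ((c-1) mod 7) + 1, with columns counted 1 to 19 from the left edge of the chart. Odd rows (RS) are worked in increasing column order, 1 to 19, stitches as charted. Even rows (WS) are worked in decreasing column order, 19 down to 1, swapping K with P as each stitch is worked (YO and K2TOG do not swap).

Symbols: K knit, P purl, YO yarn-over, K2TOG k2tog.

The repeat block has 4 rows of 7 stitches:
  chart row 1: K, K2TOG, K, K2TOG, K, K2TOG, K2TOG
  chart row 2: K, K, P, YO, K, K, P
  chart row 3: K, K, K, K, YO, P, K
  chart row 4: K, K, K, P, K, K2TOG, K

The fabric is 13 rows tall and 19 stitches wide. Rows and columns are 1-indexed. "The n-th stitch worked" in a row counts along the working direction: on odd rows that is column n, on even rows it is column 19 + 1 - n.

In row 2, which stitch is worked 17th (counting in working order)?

Row 2 uses chart row ((2-1) mod 4)+1 = 2. Row 2 is even, so WS.
Chart row 2 tiled across columns 1-19: K K P YO K K P K K P YO K K P K K P YO K
WS: work from column 19 back to column 1 (reverse the tiled row), swapping K<->P (YO and K2TOG unchanged).
Row 2 as worked: P YO K P P K P P YO K P P K P P YO K P P
Counting 17 along the worked row gives K.

Result:
K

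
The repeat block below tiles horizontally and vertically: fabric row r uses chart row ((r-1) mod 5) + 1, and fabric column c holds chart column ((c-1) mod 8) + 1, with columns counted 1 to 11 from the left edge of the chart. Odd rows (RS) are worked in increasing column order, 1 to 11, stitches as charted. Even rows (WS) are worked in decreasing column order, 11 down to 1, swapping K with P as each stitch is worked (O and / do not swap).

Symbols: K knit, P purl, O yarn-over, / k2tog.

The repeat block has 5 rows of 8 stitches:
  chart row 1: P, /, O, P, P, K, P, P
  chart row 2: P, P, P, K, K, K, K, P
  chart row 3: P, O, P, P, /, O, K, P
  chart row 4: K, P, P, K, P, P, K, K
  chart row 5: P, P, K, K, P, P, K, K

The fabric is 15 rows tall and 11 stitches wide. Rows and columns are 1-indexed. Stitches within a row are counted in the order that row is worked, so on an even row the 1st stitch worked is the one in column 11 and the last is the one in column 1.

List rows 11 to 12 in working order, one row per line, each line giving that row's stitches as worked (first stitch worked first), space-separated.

Row 11: chart row 1, RS - tile across columns 1-11 and work as-is.
Row 12: chart row 2, WS - tiled (columns 1-11): P P P K K K K P P P P; work from column 11 back to 1 with K<->P swapped.

== ROWS AS WORKED ==
P / O P P K P P P / O
K K K K P P P P K K K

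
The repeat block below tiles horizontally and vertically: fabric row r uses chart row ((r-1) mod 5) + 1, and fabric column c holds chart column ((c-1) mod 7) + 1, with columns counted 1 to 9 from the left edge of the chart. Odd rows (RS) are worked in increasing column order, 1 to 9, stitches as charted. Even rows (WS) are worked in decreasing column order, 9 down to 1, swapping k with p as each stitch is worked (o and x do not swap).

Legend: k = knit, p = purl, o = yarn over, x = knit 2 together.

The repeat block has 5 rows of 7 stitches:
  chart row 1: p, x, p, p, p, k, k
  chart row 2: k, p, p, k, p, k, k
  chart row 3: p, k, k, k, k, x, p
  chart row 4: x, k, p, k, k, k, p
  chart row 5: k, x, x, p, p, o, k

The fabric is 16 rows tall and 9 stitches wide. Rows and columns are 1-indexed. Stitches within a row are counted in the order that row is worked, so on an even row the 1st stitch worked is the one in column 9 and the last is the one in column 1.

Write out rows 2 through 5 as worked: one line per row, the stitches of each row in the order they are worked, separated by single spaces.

Row 2: chart row 2, WS - tiled (columns 1-9): k p p k p k k k p; work from column 9 back to 1 with k<->p swapped.
Row 3: chart row 3, RS - tile across columns 1-9 and work as-is.
Row 4: chart row 4, WS - tiled (columns 1-9): x k p k k k p x k; work from column 9 back to 1 with k<->p swapped.
Row 5: chart row 5, RS - tile across columns 1-9 and work as-is.

Rows as worked:
k p p p k p k k p
p k k k k x p p k
p x k p p p k p x
k x x p p o k k x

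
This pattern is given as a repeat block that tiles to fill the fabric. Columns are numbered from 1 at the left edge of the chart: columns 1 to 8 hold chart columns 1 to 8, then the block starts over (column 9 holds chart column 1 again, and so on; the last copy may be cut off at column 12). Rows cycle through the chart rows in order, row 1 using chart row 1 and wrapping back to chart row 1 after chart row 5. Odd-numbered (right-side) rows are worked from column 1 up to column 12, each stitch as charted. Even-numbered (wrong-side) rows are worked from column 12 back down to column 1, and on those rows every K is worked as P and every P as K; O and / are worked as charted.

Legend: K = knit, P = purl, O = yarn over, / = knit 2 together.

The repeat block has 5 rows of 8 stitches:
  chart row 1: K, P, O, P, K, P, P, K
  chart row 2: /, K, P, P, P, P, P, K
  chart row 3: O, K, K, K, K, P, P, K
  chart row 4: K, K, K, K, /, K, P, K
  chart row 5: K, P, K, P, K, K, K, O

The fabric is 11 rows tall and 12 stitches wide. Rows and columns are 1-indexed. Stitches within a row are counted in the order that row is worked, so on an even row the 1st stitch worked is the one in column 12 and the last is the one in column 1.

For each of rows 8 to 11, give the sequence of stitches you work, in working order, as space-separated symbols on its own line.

Row 8: chart row 3, WS - tiled (columns 1-12): O K K K K P P K O K K K; work from column 12 back to 1 with K<->P swapped.
Row 9: chart row 4, RS - tile across columns 1-12 and work as-is.
Row 10: chart row 5, WS - tiled (columns 1-12): K P K P K K K O K P K P; work from column 12 back to 1 with K<->P swapped.
Row 11: chart row 1, RS - tile across columns 1-12 and work as-is.

Result:
P P P O P K K P P P P O
K K K K / K P K K K K K
K P K P O P P P K P K P
K P O P K P P K K P O P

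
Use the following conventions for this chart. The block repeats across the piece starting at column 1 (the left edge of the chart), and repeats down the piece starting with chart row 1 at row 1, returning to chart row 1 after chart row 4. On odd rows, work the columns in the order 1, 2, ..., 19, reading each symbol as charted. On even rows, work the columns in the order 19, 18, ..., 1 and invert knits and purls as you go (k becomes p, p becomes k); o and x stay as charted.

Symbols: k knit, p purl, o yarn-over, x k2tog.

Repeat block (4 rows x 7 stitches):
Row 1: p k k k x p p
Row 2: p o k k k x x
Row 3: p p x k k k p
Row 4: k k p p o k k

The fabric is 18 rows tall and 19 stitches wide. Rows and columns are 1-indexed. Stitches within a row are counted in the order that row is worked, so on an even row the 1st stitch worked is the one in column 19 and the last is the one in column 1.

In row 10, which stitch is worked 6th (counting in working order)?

Result:
x

Derivation:
Row 10 uses chart row ((10-1) mod 4)+1 = 2. Row 10 is even, so WS.
Chart row 2 tiled across columns 1-19: p o k k k x x p o k k k x x p o k k k
WS row: flip the tiled sequence (start at column 19) and apply k<->p; o and x stay.
Row 10 as worked: p p p o k x x p p p o k x x p p p o k
Stitch 6 in working order -> x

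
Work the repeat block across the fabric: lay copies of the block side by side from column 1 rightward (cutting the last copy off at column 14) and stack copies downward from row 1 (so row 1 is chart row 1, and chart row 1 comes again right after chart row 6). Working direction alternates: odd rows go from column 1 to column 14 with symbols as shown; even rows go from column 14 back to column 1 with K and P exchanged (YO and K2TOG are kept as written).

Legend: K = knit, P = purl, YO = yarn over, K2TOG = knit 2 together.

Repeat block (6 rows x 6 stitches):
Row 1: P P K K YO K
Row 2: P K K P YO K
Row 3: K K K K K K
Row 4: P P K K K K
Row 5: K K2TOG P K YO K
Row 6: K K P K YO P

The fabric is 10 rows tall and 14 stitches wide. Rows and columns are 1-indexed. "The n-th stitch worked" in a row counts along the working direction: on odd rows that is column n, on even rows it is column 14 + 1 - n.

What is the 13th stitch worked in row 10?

Result:
K

Derivation:
For row 10: chart row = ((10-1) mod 6) + 1 = 4; this is a WS (even) row.
Chart row 4 tiled across columns 1-14: P P K K K K P P K K K K P P
Wrong side: read the tiled row from column 14 down to 1 and exchange K with P (leave YO, K2TOG).
Row 10 as worked: K K P P P P K K P P P P K K
Stitch 13 in working order -> K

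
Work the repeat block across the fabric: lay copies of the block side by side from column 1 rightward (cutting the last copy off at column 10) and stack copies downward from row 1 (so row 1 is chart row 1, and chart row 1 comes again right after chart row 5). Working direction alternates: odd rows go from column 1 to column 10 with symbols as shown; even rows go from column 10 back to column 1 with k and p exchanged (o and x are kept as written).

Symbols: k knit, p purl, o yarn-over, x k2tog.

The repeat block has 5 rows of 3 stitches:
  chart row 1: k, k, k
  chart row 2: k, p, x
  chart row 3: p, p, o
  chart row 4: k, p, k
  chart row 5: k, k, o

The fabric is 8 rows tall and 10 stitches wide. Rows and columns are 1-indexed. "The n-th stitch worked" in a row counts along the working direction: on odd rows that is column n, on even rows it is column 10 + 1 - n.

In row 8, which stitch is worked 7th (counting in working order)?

Result:
k

Derivation:
Row 8: (8-1) mod 5 = 2, so use chart row 3. Even row -> WS.
Chart row 3 tiled across columns 1-10: p p o p p o p p o p
WS: work from column 10 back to column 1 (reverse the tiled row), swapping k<->p (o and x unchanged).
Row 8 as worked: k o k k o k k o k k
Counting 7 along the worked row gives k.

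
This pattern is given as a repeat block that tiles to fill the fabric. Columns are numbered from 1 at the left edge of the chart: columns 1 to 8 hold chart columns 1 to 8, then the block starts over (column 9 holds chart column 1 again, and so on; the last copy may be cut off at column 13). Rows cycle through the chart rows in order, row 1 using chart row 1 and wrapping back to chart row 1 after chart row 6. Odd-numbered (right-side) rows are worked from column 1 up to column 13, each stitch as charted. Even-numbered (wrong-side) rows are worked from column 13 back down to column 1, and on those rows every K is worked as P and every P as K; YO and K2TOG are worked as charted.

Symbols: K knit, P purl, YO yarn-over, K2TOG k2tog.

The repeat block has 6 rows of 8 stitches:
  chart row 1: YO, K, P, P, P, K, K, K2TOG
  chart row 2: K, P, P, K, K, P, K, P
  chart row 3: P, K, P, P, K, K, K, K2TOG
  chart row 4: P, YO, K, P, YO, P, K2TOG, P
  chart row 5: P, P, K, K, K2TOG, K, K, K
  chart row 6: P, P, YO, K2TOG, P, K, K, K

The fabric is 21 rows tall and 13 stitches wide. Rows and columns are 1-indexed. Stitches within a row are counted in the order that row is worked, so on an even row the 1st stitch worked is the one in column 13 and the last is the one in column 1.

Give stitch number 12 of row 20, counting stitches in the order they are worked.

Row 20: (20-1) mod 6 = 1, so use chart row 2. Even row -> WS.
Chart row 2 tiled across columns 1-13: K P P K K P K P K P P K K
Wrong side: read the tiled row from column 13 down to 1 and exchange K with P (leave YO, K2TOG).
Row 20 as worked: P P K K P K P K P P K K P
Stitch 12 in working order -> K

Stitch:
K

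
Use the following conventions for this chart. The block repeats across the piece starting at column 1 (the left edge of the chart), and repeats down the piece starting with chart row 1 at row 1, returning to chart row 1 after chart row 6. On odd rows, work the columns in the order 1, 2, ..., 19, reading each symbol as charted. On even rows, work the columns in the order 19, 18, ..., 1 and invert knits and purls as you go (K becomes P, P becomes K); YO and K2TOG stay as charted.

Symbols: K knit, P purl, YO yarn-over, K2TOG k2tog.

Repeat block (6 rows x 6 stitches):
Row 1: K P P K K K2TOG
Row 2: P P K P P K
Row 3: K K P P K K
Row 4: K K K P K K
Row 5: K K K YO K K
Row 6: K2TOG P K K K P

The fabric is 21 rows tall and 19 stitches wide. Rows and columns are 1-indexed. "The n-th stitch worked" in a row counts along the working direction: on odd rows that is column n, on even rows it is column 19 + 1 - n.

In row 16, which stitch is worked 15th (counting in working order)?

For row 16: chart row = ((16-1) mod 6) + 1 = 4; this is a WS (even) row.
Chart row 4 tiled across columns 1-19: K K K P K K K K K P K K K K K P K K K
WS: work from column 19 back to column 1 (reverse the tiled row), swapping K<->P (YO and K2TOG unchanged).
Row 16 as worked: P P P K P P P P P K P P P P P K P P P
Stitch 15 in working order -> P

Stitch:
P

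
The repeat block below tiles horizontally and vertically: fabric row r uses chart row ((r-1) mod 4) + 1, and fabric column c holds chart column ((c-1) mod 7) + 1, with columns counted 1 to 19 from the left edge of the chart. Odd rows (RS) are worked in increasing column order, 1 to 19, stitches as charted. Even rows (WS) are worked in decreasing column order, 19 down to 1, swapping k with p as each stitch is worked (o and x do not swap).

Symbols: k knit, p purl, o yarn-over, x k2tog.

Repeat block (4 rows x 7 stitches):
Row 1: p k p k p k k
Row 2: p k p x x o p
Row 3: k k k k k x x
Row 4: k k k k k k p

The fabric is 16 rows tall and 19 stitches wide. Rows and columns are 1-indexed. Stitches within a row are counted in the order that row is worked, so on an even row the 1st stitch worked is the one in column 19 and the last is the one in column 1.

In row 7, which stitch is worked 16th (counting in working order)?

For row 7: chart row = ((7-1) mod 4) + 1 = 3; this is a RS (odd) row.
Chart row 3 tiled across columns 1-19: k k k k k x x k k k k k x x k k k k k
RS: work column 1 to column 19, symbols as charted — the tiled row is the row as worked.
Stitch 16 in working order -> k

Stitch:
k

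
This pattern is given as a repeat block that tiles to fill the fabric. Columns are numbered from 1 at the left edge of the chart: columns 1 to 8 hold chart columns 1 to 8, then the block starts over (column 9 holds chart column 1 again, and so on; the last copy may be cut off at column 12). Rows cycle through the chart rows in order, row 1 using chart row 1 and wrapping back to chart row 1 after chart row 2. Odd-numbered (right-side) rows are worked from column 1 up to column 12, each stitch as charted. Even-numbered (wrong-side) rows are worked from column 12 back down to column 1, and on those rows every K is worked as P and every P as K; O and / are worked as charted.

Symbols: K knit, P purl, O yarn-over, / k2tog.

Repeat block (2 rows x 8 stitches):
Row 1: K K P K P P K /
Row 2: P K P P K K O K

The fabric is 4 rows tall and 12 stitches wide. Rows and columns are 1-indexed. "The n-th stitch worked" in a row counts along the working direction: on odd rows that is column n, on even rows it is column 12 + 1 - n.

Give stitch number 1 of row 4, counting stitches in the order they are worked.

== STITCH ==
K

Derivation:
Row 4 uses chart row ((4-1) mod 2)+1 = 2. Row 4 is even, so WS.
Chart row 2 tiled across columns 1-12: P K P P K K O K P K P P
WS: work from column 12 back to column 1 (reverse the tiled row), swapping K<->P (O and / unchanged).
Row 4 as worked: K K P K P O P P K K P K
Stitch 1 in working order -> K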